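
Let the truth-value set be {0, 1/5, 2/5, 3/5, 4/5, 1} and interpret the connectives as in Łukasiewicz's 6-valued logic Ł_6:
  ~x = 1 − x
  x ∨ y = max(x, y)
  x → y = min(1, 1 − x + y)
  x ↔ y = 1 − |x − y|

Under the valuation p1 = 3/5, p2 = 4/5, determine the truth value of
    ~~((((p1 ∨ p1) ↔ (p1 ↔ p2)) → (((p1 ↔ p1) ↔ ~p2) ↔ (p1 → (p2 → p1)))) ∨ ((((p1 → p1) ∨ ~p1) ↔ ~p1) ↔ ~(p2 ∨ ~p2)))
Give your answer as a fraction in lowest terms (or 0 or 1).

p1 ∨ p1 = 3/5 ∨ 3/5 = 3/5
p1 ↔ p2 = 3/5 ↔ 4/5 = 4/5
(p1 ∨ p1) ↔ (p1 ↔ p2) = 3/5 ↔ 4/5 = 4/5
p1 ↔ p1 = 3/5 ↔ 3/5 = 1
~p2 = ~4/5 = 1/5
(p1 ↔ p1) ↔ ~p2 = 1 ↔ 1/5 = 1/5
p2 → p1 = 4/5 → 3/5 = 4/5
p1 → (p2 → p1) = 3/5 → 4/5 = 1
((p1 ↔ p1) ↔ ~p2) ↔ (p1 → (p2 → p1)) = 1/5 ↔ 1 = 1/5
((p1 ∨ p1) ↔ (p1 ↔ p2)) → (((p1 ↔ p1) ↔ ~p2) ↔ (p1 → (p2 → p1))) = 4/5 → 1/5 = 2/5
p1 → p1 = 3/5 → 3/5 = 1
~p1 = ~3/5 = 2/5
(p1 → p1) ∨ ~p1 = 1 ∨ 2/5 = 1
~p1 = ~3/5 = 2/5
((p1 → p1) ∨ ~p1) ↔ ~p1 = 1 ↔ 2/5 = 2/5
~p2 = ~4/5 = 1/5
p2 ∨ ~p2 = 4/5 ∨ 1/5 = 4/5
~(p2 ∨ ~p2) = ~4/5 = 1/5
(((p1 → p1) ∨ ~p1) ↔ ~p1) ↔ ~(p2 ∨ ~p2) = 2/5 ↔ 1/5 = 4/5
(((p1 ∨ p1) ↔ (p1 ↔ p2)) → (((p1 ↔ p1) ↔ ~p2) ↔ (p1 → (p2 → p1)))) ∨ ((((p1 → p1) ∨ ~p1) ↔ ~p1) ↔ ~(p2 ∨ ~p2)) = 2/5 ∨ 4/5 = 4/5
~((((p1 ∨ p1) ↔ (p1 ↔ p2)) → (((p1 ↔ p1) ↔ ~p2) ↔ (p1 → (p2 → p1)))) ∨ ((((p1 → p1) ∨ ~p1) ↔ ~p1) ↔ ~(p2 ∨ ~p2))) = ~4/5 = 1/5
~~((((p1 ∨ p1) ↔ (p1 ↔ p2)) → (((p1 ↔ p1) ↔ ~p2) ↔ (p1 → (p2 → p1)))) ∨ ((((p1 → p1) ∨ ~p1) ↔ ~p1) ↔ ~(p2 ∨ ~p2))) = ~1/5 = 4/5

4/5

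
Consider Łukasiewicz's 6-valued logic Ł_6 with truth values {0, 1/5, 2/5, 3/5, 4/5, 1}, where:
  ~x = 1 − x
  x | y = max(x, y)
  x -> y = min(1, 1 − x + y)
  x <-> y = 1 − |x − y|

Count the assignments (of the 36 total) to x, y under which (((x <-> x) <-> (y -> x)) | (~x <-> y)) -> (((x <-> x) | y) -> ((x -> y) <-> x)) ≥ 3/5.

18

value 1: 5 assignments (counts)
value 4/5: 8 assignments (counts)
value 3/5: 5 assignments (counts)
value 2/5: 10 assignments
value 1/5: 5 assignments
value 0: 3 assignments
So 18 of the 36 assignments meet the threshold.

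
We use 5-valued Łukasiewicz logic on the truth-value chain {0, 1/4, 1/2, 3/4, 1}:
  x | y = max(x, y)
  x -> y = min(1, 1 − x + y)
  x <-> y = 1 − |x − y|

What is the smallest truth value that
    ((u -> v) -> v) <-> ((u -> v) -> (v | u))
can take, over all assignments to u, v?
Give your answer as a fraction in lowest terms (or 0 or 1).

Take u = 1/2, v = 0:
u -> v = 1/2 -> 0 = 1/2
(u -> v) -> v = 1/2 -> 0 = 1/2
u -> v = 1/2 -> 0 = 1/2
v | u = 0 | 1/2 = 1/2
(u -> v) -> (v | u) = 1/2 -> 1/2 = 1
((u -> v) -> v) <-> ((u -> v) -> (v | u)) = 1/2 <-> 1 = 1/2
No assignment yields a value below 1/2, so this is the minimum.

1/2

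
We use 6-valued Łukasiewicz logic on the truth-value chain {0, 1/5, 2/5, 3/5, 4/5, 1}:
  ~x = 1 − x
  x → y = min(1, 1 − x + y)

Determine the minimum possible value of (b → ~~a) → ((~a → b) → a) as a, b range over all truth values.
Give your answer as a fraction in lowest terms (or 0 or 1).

3/5

Take a = 2/5, b = 2/5:
~a = ~2/5 = 3/5
~~a = ~3/5 = 2/5
b → ~~a = 2/5 → 2/5 = 1
~a = ~2/5 = 3/5
~a → b = 3/5 → 2/5 = 4/5
(~a → b) → a = 4/5 → 2/5 = 3/5
(b → ~~a) → ((~a → b) → a) = 1 → 3/5 = 3/5
No assignment yields a value below 3/5, so this is the minimum.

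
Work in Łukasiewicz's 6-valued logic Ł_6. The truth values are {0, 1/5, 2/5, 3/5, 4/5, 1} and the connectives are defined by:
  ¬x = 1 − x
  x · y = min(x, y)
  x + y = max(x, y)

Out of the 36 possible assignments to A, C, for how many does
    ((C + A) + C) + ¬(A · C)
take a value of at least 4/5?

32

value 1: 20 assignments (counts)
value 4/5: 12 assignments (counts)
value 3/5: 4 assignments
So 32 of the 36 assignments meet the threshold.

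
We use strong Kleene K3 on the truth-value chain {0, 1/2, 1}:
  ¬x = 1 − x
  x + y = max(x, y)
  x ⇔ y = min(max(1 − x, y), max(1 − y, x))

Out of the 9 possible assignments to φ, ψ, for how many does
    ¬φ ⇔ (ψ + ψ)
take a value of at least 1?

2

φ = 0, ψ = 0 ↦ 0  <
φ = 0, ψ = 1/2 ↦ 1/2  <
φ = 0, ψ = 1 ↦ 1  ≥
φ = 1/2, ψ = 0 ↦ 1/2  <
φ = 1/2, ψ = 1/2 ↦ 1/2  <
φ = 1/2, ψ = 1 ↦ 1/2  <
φ = 1, ψ = 0 ↦ 1  ≥
φ = 1, ψ = 1/2 ↦ 1/2  <
φ = 1, ψ = 1 ↦ 0  <
So 2 of the 9 assignments meet the threshold.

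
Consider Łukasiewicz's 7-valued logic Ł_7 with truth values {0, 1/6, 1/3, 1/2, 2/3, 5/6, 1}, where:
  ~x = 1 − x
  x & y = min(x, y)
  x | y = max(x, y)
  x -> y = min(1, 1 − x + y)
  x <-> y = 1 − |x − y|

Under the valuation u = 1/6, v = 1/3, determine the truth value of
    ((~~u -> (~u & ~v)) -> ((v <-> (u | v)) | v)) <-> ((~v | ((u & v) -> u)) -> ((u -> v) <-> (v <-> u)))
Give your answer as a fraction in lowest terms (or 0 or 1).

5/6

~u = ~1/6 = 5/6
~~u = ~5/6 = 1/6
~u = ~1/6 = 5/6
~v = ~1/3 = 2/3
~u & ~v = 5/6 & 2/3 = 2/3
~~u -> (~u & ~v) = 1/6 -> 2/3 = 1
u | v = 1/6 | 1/3 = 1/3
v <-> (u | v) = 1/3 <-> 1/3 = 1
(v <-> (u | v)) | v = 1 | 1/3 = 1
(~~u -> (~u & ~v)) -> ((v <-> (u | v)) | v) = 1 -> 1 = 1
~v = ~1/3 = 2/3
u & v = 1/6 & 1/3 = 1/6
(u & v) -> u = 1/6 -> 1/6 = 1
~v | ((u & v) -> u) = 2/3 | 1 = 1
u -> v = 1/6 -> 1/3 = 1
v <-> u = 1/3 <-> 1/6 = 5/6
(u -> v) <-> (v <-> u) = 1 <-> 5/6 = 5/6
(~v | ((u & v) -> u)) -> ((u -> v) <-> (v <-> u)) = 1 -> 5/6 = 5/6
((~~u -> (~u & ~v)) -> ((v <-> (u | v)) | v)) <-> ((~v | ((u & v) -> u)) -> ((u -> v) <-> (v <-> u))) = 1 <-> 5/6 = 5/6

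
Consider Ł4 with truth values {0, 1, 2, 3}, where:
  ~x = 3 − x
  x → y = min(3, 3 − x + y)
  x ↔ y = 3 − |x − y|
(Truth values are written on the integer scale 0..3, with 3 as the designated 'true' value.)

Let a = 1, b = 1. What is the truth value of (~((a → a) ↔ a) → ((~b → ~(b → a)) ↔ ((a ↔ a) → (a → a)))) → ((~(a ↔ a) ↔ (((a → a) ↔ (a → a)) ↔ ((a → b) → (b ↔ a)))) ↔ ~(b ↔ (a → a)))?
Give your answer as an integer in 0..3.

2

a → a = 1 → 1 = 3
(a → a) ↔ a = 3 ↔ 1 = 1
~((a → a) ↔ a) = ~1 = 2
~b = ~1 = 2
b → a = 1 → 1 = 3
~(b → a) = ~3 = 0
~b → ~(b → a) = 2 → 0 = 1
a ↔ a = 1 ↔ 1 = 3
a → a = 1 → 1 = 3
(a ↔ a) → (a → a) = 3 → 3 = 3
(~b → ~(b → a)) ↔ ((a ↔ a) → (a → a)) = 1 ↔ 3 = 1
~((a → a) ↔ a) → ((~b → ~(b → a)) ↔ ((a ↔ a) → (a → a))) = 2 → 1 = 2
a ↔ a = 1 ↔ 1 = 3
~(a ↔ a) = ~3 = 0
a → a = 1 → 1 = 3
a → a = 1 → 1 = 3
(a → a) ↔ (a → a) = 3 ↔ 3 = 3
a → b = 1 → 1 = 3
b ↔ a = 1 ↔ 1 = 3
(a → b) → (b ↔ a) = 3 → 3 = 3
((a → a) ↔ (a → a)) ↔ ((a → b) → (b ↔ a)) = 3 ↔ 3 = 3
~(a ↔ a) ↔ (((a → a) ↔ (a → a)) ↔ ((a → b) → (b ↔ a))) = 0 ↔ 3 = 0
a → a = 1 → 1 = 3
b ↔ (a → a) = 1 ↔ 3 = 1
~(b ↔ (a → a)) = ~1 = 2
(~(a ↔ a) ↔ (((a → a) ↔ (a → a)) ↔ ((a → b) → (b ↔ a)))) ↔ ~(b ↔ (a → a)) = 0 ↔ 2 = 1
(~((a → a) ↔ a) → ((~b → ~(b → a)) ↔ ((a ↔ a) → (a → a)))) → ((~(a ↔ a) ↔ (((a → a) ↔ (a → a)) ↔ ((a → b) → (b ↔ a)))) ↔ ~(b ↔ (a → a))) = 2 → 1 = 2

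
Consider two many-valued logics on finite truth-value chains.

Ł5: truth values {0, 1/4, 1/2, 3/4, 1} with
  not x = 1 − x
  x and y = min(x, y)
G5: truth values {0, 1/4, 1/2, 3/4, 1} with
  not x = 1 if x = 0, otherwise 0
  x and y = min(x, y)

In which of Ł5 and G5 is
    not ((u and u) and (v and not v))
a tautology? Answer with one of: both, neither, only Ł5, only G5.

only G5

In Ł5: at u = 1/4, v = 1/4 the value is 3/4 — not a tautology.
In G5: every assignment gives 1 — tautology.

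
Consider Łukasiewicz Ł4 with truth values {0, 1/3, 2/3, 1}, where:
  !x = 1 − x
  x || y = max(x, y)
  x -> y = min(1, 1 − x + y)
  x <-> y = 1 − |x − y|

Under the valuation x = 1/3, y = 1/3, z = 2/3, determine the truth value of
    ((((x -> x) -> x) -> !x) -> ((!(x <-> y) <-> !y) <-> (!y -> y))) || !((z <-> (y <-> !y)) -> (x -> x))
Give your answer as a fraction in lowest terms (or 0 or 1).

2/3

x -> x = 1/3 -> 1/3 = 1
(x -> x) -> x = 1 -> 1/3 = 1/3
!x = !1/3 = 2/3
((x -> x) -> x) -> !x = 1/3 -> 2/3 = 1
x <-> y = 1/3 <-> 1/3 = 1
!(x <-> y) = !1 = 0
!y = !1/3 = 2/3
!(x <-> y) <-> !y = 0 <-> 2/3 = 1/3
!y = !1/3 = 2/3
!y -> y = 2/3 -> 1/3 = 2/3
(!(x <-> y) <-> !y) <-> (!y -> y) = 1/3 <-> 2/3 = 2/3
(((x -> x) -> x) -> !x) -> ((!(x <-> y) <-> !y) <-> (!y -> y)) = 1 -> 2/3 = 2/3
!y = !1/3 = 2/3
y <-> !y = 1/3 <-> 2/3 = 2/3
z <-> (y <-> !y) = 2/3 <-> 2/3 = 1
x -> x = 1/3 -> 1/3 = 1
(z <-> (y <-> !y)) -> (x -> x) = 1 -> 1 = 1
!((z <-> (y <-> !y)) -> (x -> x)) = !1 = 0
((((x -> x) -> x) -> !x) -> ((!(x <-> y) <-> !y) <-> (!y -> y))) || !((z <-> (y <-> !y)) -> (x -> x)) = 2/3 || 0 = 2/3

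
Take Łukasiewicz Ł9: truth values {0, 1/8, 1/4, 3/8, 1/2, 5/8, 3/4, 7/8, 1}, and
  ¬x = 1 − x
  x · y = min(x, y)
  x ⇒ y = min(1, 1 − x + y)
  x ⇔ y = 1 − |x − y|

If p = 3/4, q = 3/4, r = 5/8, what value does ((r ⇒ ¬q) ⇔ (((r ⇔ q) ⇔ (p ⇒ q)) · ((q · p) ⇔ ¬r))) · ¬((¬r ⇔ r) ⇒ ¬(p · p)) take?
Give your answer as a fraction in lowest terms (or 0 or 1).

¬q = ¬3/4 = 1/4
r ⇒ ¬q = 5/8 ⇒ 1/4 = 5/8
r ⇔ q = 5/8 ⇔ 3/4 = 7/8
p ⇒ q = 3/4 ⇒ 3/4 = 1
(r ⇔ q) ⇔ (p ⇒ q) = 7/8 ⇔ 1 = 7/8
q · p = 3/4 · 3/4 = 3/4
¬r = ¬5/8 = 3/8
(q · p) ⇔ ¬r = 3/4 ⇔ 3/8 = 5/8
((r ⇔ q) ⇔ (p ⇒ q)) · ((q · p) ⇔ ¬r) = 7/8 · 5/8 = 5/8
(r ⇒ ¬q) ⇔ (((r ⇔ q) ⇔ (p ⇒ q)) · ((q · p) ⇔ ¬r)) = 5/8 ⇔ 5/8 = 1
¬r = ¬5/8 = 3/8
¬r ⇔ r = 3/8 ⇔ 5/8 = 3/4
p · p = 3/4 · 3/4 = 3/4
¬(p · p) = ¬3/4 = 1/4
(¬r ⇔ r) ⇒ ¬(p · p) = 3/4 ⇒ 1/4 = 1/2
¬((¬r ⇔ r) ⇒ ¬(p · p)) = ¬1/2 = 1/2
((r ⇒ ¬q) ⇔ (((r ⇔ q) ⇔ (p ⇒ q)) · ((q · p) ⇔ ¬r))) · ¬((¬r ⇔ r) ⇒ ¬(p · p)) = 1 · 1/2 = 1/2

1/2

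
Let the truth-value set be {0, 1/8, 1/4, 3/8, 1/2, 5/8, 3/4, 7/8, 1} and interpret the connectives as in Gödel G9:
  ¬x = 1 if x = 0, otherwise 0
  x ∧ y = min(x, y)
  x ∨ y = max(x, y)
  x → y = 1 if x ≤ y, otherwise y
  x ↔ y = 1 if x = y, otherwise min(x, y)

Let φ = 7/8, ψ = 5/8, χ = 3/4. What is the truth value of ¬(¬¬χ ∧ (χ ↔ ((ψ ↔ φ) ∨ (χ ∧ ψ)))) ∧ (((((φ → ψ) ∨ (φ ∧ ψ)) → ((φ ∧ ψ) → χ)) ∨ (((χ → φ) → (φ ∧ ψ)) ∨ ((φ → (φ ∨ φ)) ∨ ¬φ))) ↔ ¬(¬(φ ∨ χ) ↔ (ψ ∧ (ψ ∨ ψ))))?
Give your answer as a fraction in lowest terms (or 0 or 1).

0

¬χ = ¬3/4 = 0
¬¬χ = ¬0 = 1
ψ ↔ φ = 5/8 ↔ 7/8 = 5/8
χ ∧ ψ = 3/4 ∧ 5/8 = 5/8
(ψ ↔ φ) ∨ (χ ∧ ψ) = 5/8 ∨ 5/8 = 5/8
χ ↔ ((ψ ↔ φ) ∨ (χ ∧ ψ)) = 3/4 ↔ 5/8 = 5/8
¬¬χ ∧ (χ ↔ ((ψ ↔ φ) ∨ (χ ∧ ψ))) = 1 ∧ 5/8 = 5/8
¬(¬¬χ ∧ (χ ↔ ((ψ ↔ φ) ∨ (χ ∧ ψ)))) = ¬5/8 = 0
φ → ψ = 7/8 → 5/8 = 5/8
φ ∧ ψ = 7/8 ∧ 5/8 = 5/8
(φ → ψ) ∨ (φ ∧ ψ) = 5/8 ∨ 5/8 = 5/8
φ ∧ ψ = 7/8 ∧ 5/8 = 5/8
(φ ∧ ψ) → χ = 5/8 → 3/4 = 1
((φ → ψ) ∨ (φ ∧ ψ)) → ((φ ∧ ψ) → χ) = 5/8 → 1 = 1
χ → φ = 3/4 → 7/8 = 1
φ ∧ ψ = 7/8 ∧ 5/8 = 5/8
(χ → φ) → (φ ∧ ψ) = 1 → 5/8 = 5/8
φ ∨ φ = 7/8 ∨ 7/8 = 7/8
φ → (φ ∨ φ) = 7/8 → 7/8 = 1
¬φ = ¬7/8 = 0
(φ → (φ ∨ φ)) ∨ ¬φ = 1 ∨ 0 = 1
((χ → φ) → (φ ∧ ψ)) ∨ ((φ → (φ ∨ φ)) ∨ ¬φ) = 5/8 ∨ 1 = 1
(((φ → ψ) ∨ (φ ∧ ψ)) → ((φ ∧ ψ) → χ)) ∨ (((χ → φ) → (φ ∧ ψ)) ∨ ((φ → (φ ∨ φ)) ∨ ¬φ)) = 1 ∨ 1 = 1
φ ∨ χ = 7/8 ∨ 3/4 = 7/8
¬(φ ∨ χ) = ¬7/8 = 0
ψ ∨ ψ = 5/8 ∨ 5/8 = 5/8
ψ ∧ (ψ ∨ ψ) = 5/8 ∧ 5/8 = 5/8
¬(φ ∨ χ) ↔ (ψ ∧ (ψ ∨ ψ)) = 0 ↔ 5/8 = 0
¬(¬(φ ∨ χ) ↔ (ψ ∧ (ψ ∨ ψ))) = ¬0 = 1
((((φ → ψ) ∨ (φ ∧ ψ)) → ((φ ∧ ψ) → χ)) ∨ (((χ → φ) → (φ ∧ ψ)) ∨ ((φ → (φ ∨ φ)) ∨ ¬φ))) ↔ ¬(¬(φ ∨ χ) ↔ (ψ ∧ (ψ ∨ ψ))) = 1 ↔ 1 = 1
¬(¬¬χ ∧ (χ ↔ ((ψ ↔ φ) ∨ (χ ∧ ψ)))) ∧ (((((φ → ψ) ∨ (φ ∧ ψ)) → ((φ ∧ ψ) → χ)) ∨ (((χ → φ) → (φ ∧ ψ)) ∨ ((φ → (φ ∨ φ)) ∨ ¬φ))) ↔ ¬(¬(φ ∨ χ) ↔ (ψ ∧ (ψ ∨ ψ)))) = 0 ∧ 1 = 0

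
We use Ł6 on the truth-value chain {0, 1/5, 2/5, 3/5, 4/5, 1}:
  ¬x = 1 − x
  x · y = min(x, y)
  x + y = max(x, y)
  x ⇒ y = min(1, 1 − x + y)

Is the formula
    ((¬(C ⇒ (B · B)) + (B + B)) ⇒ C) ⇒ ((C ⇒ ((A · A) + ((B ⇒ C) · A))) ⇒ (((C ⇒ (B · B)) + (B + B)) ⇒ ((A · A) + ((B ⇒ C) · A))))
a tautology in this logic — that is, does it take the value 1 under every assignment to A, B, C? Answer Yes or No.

Counterexample: take A = 0, B = 0, C = 0.
B · B = 0 · 0 = 0
C ⇒ (B · B) = 0 ⇒ 0 = 1
¬(C ⇒ (B · B)) = ¬1 = 0
B + B = 0 + 0 = 0
¬(C ⇒ (B · B)) + (B + B) = 0 + 0 = 0
(¬(C ⇒ (B · B)) + (B + B)) ⇒ C = 0 ⇒ 0 = 1
A · A = 0 · 0 = 0
B ⇒ C = 0 ⇒ 0 = 1
(B ⇒ C) · A = 1 · 0 = 0
(A · A) + ((B ⇒ C) · A) = 0 + 0 = 0
C ⇒ ((A · A) + ((B ⇒ C) · A)) = 0 ⇒ 0 = 1
B · B = 0 · 0 = 0
C ⇒ (B · B) = 0 ⇒ 0 = 1
B + B = 0 + 0 = 0
(C ⇒ (B · B)) + (B + B) = 1 + 0 = 1
A · A = 0 · 0 = 0
B ⇒ C = 0 ⇒ 0 = 1
(B ⇒ C) · A = 1 · 0 = 0
(A · A) + ((B ⇒ C) · A) = 0 + 0 = 0
((C ⇒ (B · B)) + (B + B)) ⇒ ((A · A) + ((B ⇒ C) · A)) = 1 ⇒ 0 = 0
(C ⇒ ((A · A) + ((B ⇒ C) · A))) ⇒ (((C ⇒ (B · B)) + (B + B)) ⇒ ((A · A) + ((B ⇒ C) · A))) = 1 ⇒ 0 = 0
((¬(C ⇒ (B · B)) + (B + B)) ⇒ C) ⇒ ((C ⇒ ((A · A) + ((B ⇒ C) · A))) ⇒ (((C ⇒ (B · B)) + (B + B)) ⇒ ((A · A) + ((B ⇒ C) · A)))) = 1 ⇒ 0 = 0
This gives 0 ≠ 1.

No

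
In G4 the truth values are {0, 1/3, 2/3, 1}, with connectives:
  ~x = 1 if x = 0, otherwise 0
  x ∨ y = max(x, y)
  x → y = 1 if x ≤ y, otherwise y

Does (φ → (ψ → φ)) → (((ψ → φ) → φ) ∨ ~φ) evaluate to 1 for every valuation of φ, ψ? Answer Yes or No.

Counterexample: take φ = 1/3, ψ = 0.
ψ → φ = 0 → 1/3 = 1
φ → (ψ → φ) = 1/3 → 1 = 1
ψ → φ = 0 → 1/3 = 1
(ψ → φ) → φ = 1 → 1/3 = 1/3
~φ = ~1/3 = 0
((ψ → φ) → φ) ∨ ~φ = 1/3 ∨ 0 = 1/3
(φ → (ψ → φ)) → (((ψ → φ) → φ) ∨ ~φ) = 1 → 1/3 = 1/3
This gives 1/3 ≠ 1.

No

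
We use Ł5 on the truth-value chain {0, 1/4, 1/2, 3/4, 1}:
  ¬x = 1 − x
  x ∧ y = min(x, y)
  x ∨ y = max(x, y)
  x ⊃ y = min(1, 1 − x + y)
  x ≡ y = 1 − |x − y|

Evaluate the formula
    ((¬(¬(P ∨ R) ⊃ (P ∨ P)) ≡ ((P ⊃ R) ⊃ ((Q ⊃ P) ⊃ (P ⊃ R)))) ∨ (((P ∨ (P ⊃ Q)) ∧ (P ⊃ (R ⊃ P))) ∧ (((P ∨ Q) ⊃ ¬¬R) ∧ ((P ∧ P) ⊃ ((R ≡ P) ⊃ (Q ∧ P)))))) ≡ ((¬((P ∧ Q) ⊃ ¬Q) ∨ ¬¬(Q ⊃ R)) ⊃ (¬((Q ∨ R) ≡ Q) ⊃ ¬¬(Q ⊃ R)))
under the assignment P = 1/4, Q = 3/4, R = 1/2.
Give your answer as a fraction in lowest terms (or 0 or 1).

3/4

P ∨ R = 1/4 ∨ 1/2 = 1/2
¬(P ∨ R) = ¬1/2 = 1/2
P ∨ P = 1/4 ∨ 1/4 = 1/4
¬(P ∨ R) ⊃ (P ∨ P) = 1/2 ⊃ 1/4 = 3/4
¬(¬(P ∨ R) ⊃ (P ∨ P)) = ¬3/4 = 1/4
P ⊃ R = 1/4 ⊃ 1/2 = 1
Q ⊃ P = 3/4 ⊃ 1/4 = 1/2
P ⊃ R = 1/4 ⊃ 1/2 = 1
(Q ⊃ P) ⊃ (P ⊃ R) = 1/2 ⊃ 1 = 1
(P ⊃ R) ⊃ ((Q ⊃ P) ⊃ (P ⊃ R)) = 1 ⊃ 1 = 1
¬(¬(P ∨ R) ⊃ (P ∨ P)) ≡ ((P ⊃ R) ⊃ ((Q ⊃ P) ⊃ (P ⊃ R))) = 1/4 ≡ 1 = 1/4
P ⊃ Q = 1/4 ⊃ 3/4 = 1
P ∨ (P ⊃ Q) = 1/4 ∨ 1 = 1
R ⊃ P = 1/2 ⊃ 1/4 = 3/4
P ⊃ (R ⊃ P) = 1/4 ⊃ 3/4 = 1
(P ∨ (P ⊃ Q)) ∧ (P ⊃ (R ⊃ P)) = 1 ∧ 1 = 1
P ∨ Q = 1/4 ∨ 3/4 = 3/4
¬R = ¬1/2 = 1/2
¬¬R = ¬1/2 = 1/2
(P ∨ Q) ⊃ ¬¬R = 3/4 ⊃ 1/2 = 3/4
P ∧ P = 1/4 ∧ 1/4 = 1/4
R ≡ P = 1/2 ≡ 1/4 = 3/4
Q ∧ P = 3/4 ∧ 1/4 = 1/4
(R ≡ P) ⊃ (Q ∧ P) = 3/4 ⊃ 1/4 = 1/2
(P ∧ P) ⊃ ((R ≡ P) ⊃ (Q ∧ P)) = 1/4 ⊃ 1/2 = 1
((P ∨ Q) ⊃ ¬¬R) ∧ ((P ∧ P) ⊃ ((R ≡ P) ⊃ (Q ∧ P))) = 3/4 ∧ 1 = 3/4
((P ∨ (P ⊃ Q)) ∧ (P ⊃ (R ⊃ P))) ∧ (((P ∨ Q) ⊃ ¬¬R) ∧ ((P ∧ P) ⊃ ((R ≡ P) ⊃ (Q ∧ P)))) = 1 ∧ 3/4 = 3/4
(¬(¬(P ∨ R) ⊃ (P ∨ P)) ≡ ((P ⊃ R) ⊃ ((Q ⊃ P) ⊃ (P ⊃ R)))) ∨ (((P ∨ (P ⊃ Q)) ∧ (P ⊃ (R ⊃ P))) ∧ (((P ∨ Q) ⊃ ¬¬R) ∧ ((P ∧ P) ⊃ ((R ≡ P) ⊃ (Q ∧ P))))) = 1/4 ∨ 3/4 = 3/4
P ∧ Q = 1/4 ∧ 3/4 = 1/4
¬Q = ¬3/4 = 1/4
(P ∧ Q) ⊃ ¬Q = 1/4 ⊃ 1/4 = 1
¬((P ∧ Q) ⊃ ¬Q) = ¬1 = 0
Q ⊃ R = 3/4 ⊃ 1/2 = 3/4
¬(Q ⊃ R) = ¬3/4 = 1/4
¬¬(Q ⊃ R) = ¬1/4 = 3/4
¬((P ∧ Q) ⊃ ¬Q) ∨ ¬¬(Q ⊃ R) = 0 ∨ 3/4 = 3/4
Q ∨ R = 3/4 ∨ 1/2 = 3/4
(Q ∨ R) ≡ Q = 3/4 ≡ 3/4 = 1
¬((Q ∨ R) ≡ Q) = ¬1 = 0
Q ⊃ R = 3/4 ⊃ 1/2 = 3/4
¬(Q ⊃ R) = ¬3/4 = 1/4
¬¬(Q ⊃ R) = ¬1/4 = 3/4
¬((Q ∨ R) ≡ Q) ⊃ ¬¬(Q ⊃ R) = 0 ⊃ 3/4 = 1
(¬((P ∧ Q) ⊃ ¬Q) ∨ ¬¬(Q ⊃ R)) ⊃ (¬((Q ∨ R) ≡ Q) ⊃ ¬¬(Q ⊃ R)) = 3/4 ⊃ 1 = 1
((¬(¬(P ∨ R) ⊃ (P ∨ P)) ≡ ((P ⊃ R) ⊃ ((Q ⊃ P) ⊃ (P ⊃ R)))) ∨ (((P ∨ (P ⊃ Q)) ∧ (P ⊃ (R ⊃ P))) ∧ (((P ∨ Q) ⊃ ¬¬R) ∧ ((P ∧ P) ⊃ ((R ≡ P) ⊃ (Q ∧ P)))))) ≡ ((¬((P ∧ Q) ⊃ ¬Q) ∨ ¬¬(Q ⊃ R)) ⊃ (¬((Q ∨ R) ≡ Q) ⊃ ¬¬(Q ⊃ R))) = 3/4 ≡ 1 = 3/4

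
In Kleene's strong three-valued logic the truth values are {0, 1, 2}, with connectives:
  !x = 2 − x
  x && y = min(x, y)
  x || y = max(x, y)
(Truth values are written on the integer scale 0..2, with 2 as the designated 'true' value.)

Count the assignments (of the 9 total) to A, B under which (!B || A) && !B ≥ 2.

3

A = 0, B = 0 ↦ 2  ≥
A = 0, B = 1 ↦ 1  <
A = 0, B = 2 ↦ 0  <
A = 1, B = 0 ↦ 2  ≥
A = 1, B = 1 ↦ 1  <
A = 1, B = 2 ↦ 0  <
A = 2, B = 0 ↦ 2  ≥
A = 2, B = 1 ↦ 1  <
A = 2, B = 2 ↦ 0  <
So 3 of the 9 assignments meet the threshold.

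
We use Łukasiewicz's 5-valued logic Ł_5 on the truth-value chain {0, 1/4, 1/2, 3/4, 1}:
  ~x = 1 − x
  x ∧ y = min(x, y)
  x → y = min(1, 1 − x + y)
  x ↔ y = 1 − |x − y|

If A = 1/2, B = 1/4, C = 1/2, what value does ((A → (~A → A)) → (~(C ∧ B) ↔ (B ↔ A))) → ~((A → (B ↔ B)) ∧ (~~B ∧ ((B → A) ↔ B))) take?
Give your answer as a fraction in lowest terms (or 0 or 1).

3/4

~A = ~1/2 = 1/2
~A → A = 1/2 → 1/2 = 1
A → (~A → A) = 1/2 → 1 = 1
C ∧ B = 1/2 ∧ 1/4 = 1/4
~(C ∧ B) = ~1/4 = 3/4
B ↔ A = 1/4 ↔ 1/2 = 3/4
~(C ∧ B) ↔ (B ↔ A) = 3/4 ↔ 3/4 = 1
(A → (~A → A)) → (~(C ∧ B) ↔ (B ↔ A)) = 1 → 1 = 1
B ↔ B = 1/4 ↔ 1/4 = 1
A → (B ↔ B) = 1/2 → 1 = 1
~B = ~1/4 = 3/4
~~B = ~3/4 = 1/4
B → A = 1/4 → 1/2 = 1
(B → A) ↔ B = 1 ↔ 1/4 = 1/4
~~B ∧ ((B → A) ↔ B) = 1/4 ∧ 1/4 = 1/4
(A → (B ↔ B)) ∧ (~~B ∧ ((B → A) ↔ B)) = 1 ∧ 1/4 = 1/4
~((A → (B ↔ B)) ∧ (~~B ∧ ((B → A) ↔ B))) = ~1/4 = 3/4
((A → (~A → A)) → (~(C ∧ B) ↔ (B ↔ A))) → ~((A → (B ↔ B)) ∧ (~~B ∧ ((B → A) ↔ B))) = 1 → 3/4 = 3/4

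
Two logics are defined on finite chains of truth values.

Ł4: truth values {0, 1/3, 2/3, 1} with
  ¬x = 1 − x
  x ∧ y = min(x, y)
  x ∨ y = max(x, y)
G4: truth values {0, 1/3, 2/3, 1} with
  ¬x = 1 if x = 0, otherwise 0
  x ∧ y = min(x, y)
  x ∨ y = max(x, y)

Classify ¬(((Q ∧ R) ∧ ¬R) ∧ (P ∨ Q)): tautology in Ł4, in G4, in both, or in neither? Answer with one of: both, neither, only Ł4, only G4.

only G4

In Ł4: at P = 0, Q = 1/3, R = 1/3 the value is 2/3 — not a tautology.
In G4: every assignment gives 1 — tautology.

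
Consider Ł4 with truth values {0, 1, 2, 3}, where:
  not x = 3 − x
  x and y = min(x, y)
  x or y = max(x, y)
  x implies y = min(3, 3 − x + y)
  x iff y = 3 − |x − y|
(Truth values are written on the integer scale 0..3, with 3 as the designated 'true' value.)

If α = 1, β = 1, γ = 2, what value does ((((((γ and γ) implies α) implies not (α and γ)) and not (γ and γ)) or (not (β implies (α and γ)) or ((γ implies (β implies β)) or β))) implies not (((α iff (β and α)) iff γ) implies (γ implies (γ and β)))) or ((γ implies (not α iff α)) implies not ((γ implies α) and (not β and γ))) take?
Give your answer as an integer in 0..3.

1

γ and γ = 2 and 2 = 2
(γ and γ) implies α = 2 implies 1 = 2
α and γ = 1 and 2 = 1
not (α and γ) = not 1 = 2
((γ and γ) implies α) implies not (α and γ) = 2 implies 2 = 3
γ and γ = 2 and 2 = 2
not (γ and γ) = not 2 = 1
(((γ and γ) implies α) implies not (α and γ)) and not (γ and γ) = 3 and 1 = 1
α and γ = 1 and 2 = 1
β implies (α and γ) = 1 implies 1 = 3
not (β implies (α and γ)) = not 3 = 0
β implies β = 1 implies 1 = 3
γ implies (β implies β) = 2 implies 3 = 3
(γ implies (β implies β)) or β = 3 or 1 = 3
not (β implies (α and γ)) or ((γ implies (β implies β)) or β) = 0 or 3 = 3
((((γ and γ) implies α) implies not (α and γ)) and not (γ and γ)) or (not (β implies (α and γ)) or ((γ implies (β implies β)) or β)) = 1 or 3 = 3
β and α = 1 and 1 = 1
α iff (β and α) = 1 iff 1 = 3
(α iff (β and α)) iff γ = 3 iff 2 = 2
γ and β = 2 and 1 = 1
γ implies (γ and β) = 2 implies 1 = 2
((α iff (β and α)) iff γ) implies (γ implies (γ and β)) = 2 implies 2 = 3
not (((α iff (β and α)) iff γ) implies (γ implies (γ and β))) = not 3 = 0
(((((γ and γ) implies α) implies not (α and γ)) and not (γ and γ)) or (not (β implies (α and γ)) or ((γ implies (β implies β)) or β))) implies not (((α iff (β and α)) iff γ) implies (γ implies (γ and β))) = 3 implies 0 = 0
not α = not 1 = 2
not α iff α = 2 iff 1 = 2
γ implies (not α iff α) = 2 implies 2 = 3
γ implies α = 2 implies 1 = 2
not β = not 1 = 2
not β and γ = 2 and 2 = 2
(γ implies α) and (not β and γ) = 2 and 2 = 2
not ((γ implies α) and (not β and γ)) = not 2 = 1
(γ implies (not α iff α)) implies not ((γ implies α) and (not β and γ)) = 3 implies 1 = 1
((((((γ and γ) implies α) implies not (α and γ)) and not (γ and γ)) or (not (β implies (α and γ)) or ((γ implies (β implies β)) or β))) implies not (((α iff (β and α)) iff γ) implies (γ implies (γ and β)))) or ((γ implies (not α iff α)) implies not ((γ implies α) and (not β and γ))) = 0 or 1 = 1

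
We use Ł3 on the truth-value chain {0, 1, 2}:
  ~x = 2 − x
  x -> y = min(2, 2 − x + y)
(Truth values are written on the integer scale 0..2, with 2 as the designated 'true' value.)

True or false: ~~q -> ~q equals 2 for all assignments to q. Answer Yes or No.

Counterexample: take q = 2.
~q = ~2 = 0
~~q = ~0 = 2
~q = ~2 = 0
~~q -> ~q = 2 -> 0 = 0
This gives 0 ≠ 2.

No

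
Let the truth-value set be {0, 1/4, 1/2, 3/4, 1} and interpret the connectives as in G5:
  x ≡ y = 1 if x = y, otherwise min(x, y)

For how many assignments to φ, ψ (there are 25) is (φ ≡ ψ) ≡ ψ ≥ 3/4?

value 1: 11 assignments (counts)
value 3/4: 2 assignments (counts)
value 1/2: 3 assignments
value 1/4: 4 assignments
value 0: 5 assignments
So 13 of the 25 assignments meet the threshold.

13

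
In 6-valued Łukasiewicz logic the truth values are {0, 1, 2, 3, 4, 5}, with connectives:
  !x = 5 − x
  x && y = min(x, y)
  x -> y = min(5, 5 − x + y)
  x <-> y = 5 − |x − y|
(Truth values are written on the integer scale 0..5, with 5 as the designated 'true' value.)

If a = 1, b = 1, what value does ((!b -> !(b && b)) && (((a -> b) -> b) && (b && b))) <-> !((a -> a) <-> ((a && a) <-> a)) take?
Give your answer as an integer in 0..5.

4

!b = !1 = 4
b && b = 1 && 1 = 1
!(b && b) = !1 = 4
!b -> !(b && b) = 4 -> 4 = 5
a -> b = 1 -> 1 = 5
(a -> b) -> b = 5 -> 1 = 1
b && b = 1 && 1 = 1
((a -> b) -> b) && (b && b) = 1 && 1 = 1
(!b -> !(b && b)) && (((a -> b) -> b) && (b && b)) = 5 && 1 = 1
a -> a = 1 -> 1 = 5
a && a = 1 && 1 = 1
(a && a) <-> a = 1 <-> 1 = 5
(a -> a) <-> ((a && a) <-> a) = 5 <-> 5 = 5
!((a -> a) <-> ((a && a) <-> a)) = !5 = 0
((!b -> !(b && b)) && (((a -> b) -> b) && (b && b))) <-> !((a -> a) <-> ((a && a) <-> a)) = 1 <-> 0 = 4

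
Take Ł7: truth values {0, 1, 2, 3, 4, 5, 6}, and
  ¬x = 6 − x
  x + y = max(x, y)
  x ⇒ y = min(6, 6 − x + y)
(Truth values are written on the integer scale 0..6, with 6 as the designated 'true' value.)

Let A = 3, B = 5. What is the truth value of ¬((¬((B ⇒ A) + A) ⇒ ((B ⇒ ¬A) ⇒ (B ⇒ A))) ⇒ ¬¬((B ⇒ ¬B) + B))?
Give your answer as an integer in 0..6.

B ⇒ A = 5 ⇒ 3 = 4
(B ⇒ A) + A = 4 + 3 = 4
¬((B ⇒ A) + A) = ¬4 = 2
¬A = ¬3 = 3
B ⇒ ¬A = 5 ⇒ 3 = 4
B ⇒ A = 5 ⇒ 3 = 4
(B ⇒ ¬A) ⇒ (B ⇒ A) = 4 ⇒ 4 = 6
¬((B ⇒ A) + A) ⇒ ((B ⇒ ¬A) ⇒ (B ⇒ A)) = 2 ⇒ 6 = 6
¬B = ¬5 = 1
B ⇒ ¬B = 5 ⇒ 1 = 2
(B ⇒ ¬B) + B = 2 + 5 = 5
¬((B ⇒ ¬B) + B) = ¬5 = 1
¬¬((B ⇒ ¬B) + B) = ¬1 = 5
(¬((B ⇒ A) + A) ⇒ ((B ⇒ ¬A) ⇒ (B ⇒ A))) ⇒ ¬¬((B ⇒ ¬B) + B) = 6 ⇒ 5 = 5
¬((¬((B ⇒ A) + A) ⇒ ((B ⇒ ¬A) ⇒ (B ⇒ A))) ⇒ ¬¬((B ⇒ ¬B) + B)) = ¬5 = 1

1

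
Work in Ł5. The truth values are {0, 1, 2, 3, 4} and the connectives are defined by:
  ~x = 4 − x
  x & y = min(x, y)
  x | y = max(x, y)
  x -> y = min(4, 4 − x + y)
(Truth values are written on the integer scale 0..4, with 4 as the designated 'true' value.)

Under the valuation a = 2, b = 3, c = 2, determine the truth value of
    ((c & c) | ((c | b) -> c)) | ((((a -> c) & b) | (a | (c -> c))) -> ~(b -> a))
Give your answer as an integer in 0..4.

3

c & c = 2 & 2 = 2
c | b = 2 | 3 = 3
(c | b) -> c = 3 -> 2 = 3
(c & c) | ((c | b) -> c) = 2 | 3 = 3
a -> c = 2 -> 2 = 4
(a -> c) & b = 4 & 3 = 3
c -> c = 2 -> 2 = 4
a | (c -> c) = 2 | 4 = 4
((a -> c) & b) | (a | (c -> c)) = 3 | 4 = 4
b -> a = 3 -> 2 = 3
~(b -> a) = ~3 = 1
(((a -> c) & b) | (a | (c -> c))) -> ~(b -> a) = 4 -> 1 = 1
((c & c) | ((c | b) -> c)) | ((((a -> c) & b) | (a | (c -> c))) -> ~(b -> a)) = 3 | 1 = 3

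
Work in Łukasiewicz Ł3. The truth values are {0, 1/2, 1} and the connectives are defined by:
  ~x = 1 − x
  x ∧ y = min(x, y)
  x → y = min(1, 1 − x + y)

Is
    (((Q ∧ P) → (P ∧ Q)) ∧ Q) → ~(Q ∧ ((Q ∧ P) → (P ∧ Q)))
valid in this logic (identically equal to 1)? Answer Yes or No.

Counterexample: take P = 0, Q = 1.
Q ∧ P = 1 ∧ 0 = 0
P ∧ Q = 0 ∧ 1 = 0
(Q ∧ P) → (P ∧ Q) = 0 → 0 = 1
((Q ∧ P) → (P ∧ Q)) ∧ Q = 1 ∧ 1 = 1
Q ∧ ((Q ∧ P) → (P ∧ Q)) = 1 ∧ 1 = 1
~(Q ∧ ((Q ∧ P) → (P ∧ Q))) = ~1 = 0
(((Q ∧ P) → (P ∧ Q)) ∧ Q) → ~(Q ∧ ((Q ∧ P) → (P ∧ Q))) = 1 → 0 = 0
This gives 0 ≠ 1.

No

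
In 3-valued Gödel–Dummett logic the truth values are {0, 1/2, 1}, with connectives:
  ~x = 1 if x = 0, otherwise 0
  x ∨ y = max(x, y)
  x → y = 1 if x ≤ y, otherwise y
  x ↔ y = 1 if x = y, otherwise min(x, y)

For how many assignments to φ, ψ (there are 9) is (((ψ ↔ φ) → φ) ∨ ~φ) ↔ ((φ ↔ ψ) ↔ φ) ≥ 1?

φ = 0, ψ = 0 ↦ 0  <
φ = 0, ψ = 1/2 ↦ 1  ≥
φ = 0, ψ = 1 ↦ 1  ≥
φ = 1/2, ψ = 0 ↦ 0  <
φ = 1/2, ψ = 1/2 ↦ 1  ≥
φ = 1/2, ψ = 1 ↦ 1  ≥
φ = 1, ψ = 0 ↦ 0  <
φ = 1, ψ = 1/2 ↦ 1/2  <
φ = 1, ψ = 1 ↦ 1  ≥
So 5 of the 9 assignments meet the threshold.

5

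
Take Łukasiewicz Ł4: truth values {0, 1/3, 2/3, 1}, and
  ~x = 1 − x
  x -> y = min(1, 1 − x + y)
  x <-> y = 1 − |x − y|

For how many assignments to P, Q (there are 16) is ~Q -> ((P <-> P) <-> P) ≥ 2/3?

13

P = 0, Q = 0 ↦ 0  <
P = 0, Q = 1/3 ↦ 1/3  <
P = 0, Q = 2/3 ↦ 2/3  ≥
P = 0, Q = 1 ↦ 1  ≥
P = 1/3, Q = 0 ↦ 1/3  <
P = 1/3, Q = 1/3 ↦ 2/3  ≥
P = 1/3, Q = 2/3 ↦ 1  ≥
P = 1/3, Q = 1 ↦ 1  ≥
P = 2/3, Q = 0 ↦ 2/3  ≥
P = 2/3, Q = 1/3 ↦ 1  ≥
P = 2/3, Q = 2/3 ↦ 1  ≥
P = 2/3, Q = 1 ↦ 1  ≥
P = 1, Q = 0 ↦ 1  ≥
P = 1, Q = 1/3 ↦ 1  ≥
P = 1, Q = 2/3 ↦ 1  ≥
P = 1, Q = 1 ↦ 1  ≥
So 13 of the 16 assignments meet the threshold.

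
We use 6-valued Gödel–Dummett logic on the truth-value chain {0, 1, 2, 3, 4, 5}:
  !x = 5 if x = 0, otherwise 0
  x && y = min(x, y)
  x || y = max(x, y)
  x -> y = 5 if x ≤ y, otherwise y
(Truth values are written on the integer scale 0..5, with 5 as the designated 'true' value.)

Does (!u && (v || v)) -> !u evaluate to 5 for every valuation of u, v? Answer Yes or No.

Yes

At u = 3, v = 5, for instance:
!u = !3 = 0
v || v = 5 || 5 = 5
!u && (v || v) = 0 && 5 = 0
(!u && (v || v)) -> !u = 0 -> 0 = 5
and checking the remaining 35 assignments likewise gives ≥ 5 in every case.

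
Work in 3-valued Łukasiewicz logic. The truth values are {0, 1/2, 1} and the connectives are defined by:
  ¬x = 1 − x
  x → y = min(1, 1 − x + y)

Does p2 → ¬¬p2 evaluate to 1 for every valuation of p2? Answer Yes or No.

Yes

p2 = 0 ↦ 1
p2 = 1/2 ↦ 1
p2 = 1 ↦ 1
Every assignment gives a value ≥ 1.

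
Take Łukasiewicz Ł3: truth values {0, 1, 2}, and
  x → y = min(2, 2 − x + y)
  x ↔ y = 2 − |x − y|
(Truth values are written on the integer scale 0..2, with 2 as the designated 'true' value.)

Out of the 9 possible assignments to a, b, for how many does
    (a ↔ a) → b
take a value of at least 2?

3

a = 0, b = 0 ↦ 0  <
a = 0, b = 1 ↦ 1  <
a = 0, b = 2 ↦ 2  ≥
a = 1, b = 0 ↦ 0  <
a = 1, b = 1 ↦ 1  <
a = 1, b = 2 ↦ 2  ≥
a = 2, b = 0 ↦ 0  <
a = 2, b = 1 ↦ 1  <
a = 2, b = 2 ↦ 2  ≥
So 3 of the 9 assignments meet the threshold.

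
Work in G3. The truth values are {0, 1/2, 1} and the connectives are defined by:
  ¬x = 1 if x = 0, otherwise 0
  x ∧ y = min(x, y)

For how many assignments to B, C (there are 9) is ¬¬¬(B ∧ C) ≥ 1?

5

B = 0, C = 0 ↦ 1  ≥
B = 0, C = 1/2 ↦ 1  ≥
B = 0, C = 1 ↦ 1  ≥
B = 1/2, C = 0 ↦ 1  ≥
B = 1/2, C = 1/2 ↦ 0  <
B = 1/2, C = 1 ↦ 0  <
B = 1, C = 0 ↦ 1  ≥
B = 1, C = 1/2 ↦ 0  <
B = 1, C = 1 ↦ 0  <
So 5 of the 9 assignments meet the threshold.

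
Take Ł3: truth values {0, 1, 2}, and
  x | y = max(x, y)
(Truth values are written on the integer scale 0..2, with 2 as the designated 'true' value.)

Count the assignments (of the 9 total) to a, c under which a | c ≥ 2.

5

a = 0, c = 0 ↦ 0  <
a = 0, c = 1 ↦ 1  <
a = 0, c = 2 ↦ 2  ≥
a = 1, c = 0 ↦ 1  <
a = 1, c = 1 ↦ 1  <
a = 1, c = 2 ↦ 2  ≥
a = 2, c = 0 ↦ 2  ≥
a = 2, c = 1 ↦ 2  ≥
a = 2, c = 2 ↦ 2  ≥
So 5 of the 9 assignments meet the threshold.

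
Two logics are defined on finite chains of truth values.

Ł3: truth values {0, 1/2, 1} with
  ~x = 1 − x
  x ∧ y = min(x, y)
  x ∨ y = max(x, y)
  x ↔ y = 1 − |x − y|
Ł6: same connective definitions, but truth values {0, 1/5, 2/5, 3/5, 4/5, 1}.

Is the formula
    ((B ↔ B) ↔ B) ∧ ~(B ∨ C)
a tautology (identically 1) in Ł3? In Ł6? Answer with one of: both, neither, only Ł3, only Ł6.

In Ł3: at B = 0, C = 0 the value is 0 — not a tautology.
In Ł6: at B = 0, C = 0 the value is 0 — not a tautology.

neither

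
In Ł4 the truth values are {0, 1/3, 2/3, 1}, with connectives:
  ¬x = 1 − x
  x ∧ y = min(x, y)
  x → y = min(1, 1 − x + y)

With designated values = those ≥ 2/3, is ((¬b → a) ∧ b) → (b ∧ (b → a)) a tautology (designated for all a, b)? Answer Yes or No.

No

Counterexample: take a = 0, b = 1.
¬b = ¬1 = 0
¬b → a = 0 → 0 = 1
(¬b → a) ∧ b = 1 ∧ 1 = 1
b → a = 1 → 0 = 0
b ∧ (b → a) = 1 ∧ 0 = 0
((¬b → a) ∧ b) → (b ∧ (b → a)) = 1 → 0 = 0
This gives 0, which is below 2/3.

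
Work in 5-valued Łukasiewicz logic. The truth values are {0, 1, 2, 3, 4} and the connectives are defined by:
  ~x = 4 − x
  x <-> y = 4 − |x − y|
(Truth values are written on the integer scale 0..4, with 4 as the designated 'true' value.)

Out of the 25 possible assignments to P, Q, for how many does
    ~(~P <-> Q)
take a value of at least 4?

value 4: 2 assignments (counts)
value 3: 4 assignments
value 2: 6 assignments
value 1: 8 assignments
value 0: 5 assignments
So 2 of the 25 assignments meet the threshold.

2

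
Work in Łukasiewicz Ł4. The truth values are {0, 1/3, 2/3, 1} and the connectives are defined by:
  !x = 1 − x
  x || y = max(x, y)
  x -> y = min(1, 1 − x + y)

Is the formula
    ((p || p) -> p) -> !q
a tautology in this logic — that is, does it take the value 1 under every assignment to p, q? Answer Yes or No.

Counterexample: take p = 0, q = 1/3.
p || p = 0 || 0 = 0
(p || p) -> p = 0 -> 0 = 1
!q = !1/3 = 2/3
((p || p) -> p) -> !q = 1 -> 2/3 = 2/3
This gives 2/3 ≠ 1.

No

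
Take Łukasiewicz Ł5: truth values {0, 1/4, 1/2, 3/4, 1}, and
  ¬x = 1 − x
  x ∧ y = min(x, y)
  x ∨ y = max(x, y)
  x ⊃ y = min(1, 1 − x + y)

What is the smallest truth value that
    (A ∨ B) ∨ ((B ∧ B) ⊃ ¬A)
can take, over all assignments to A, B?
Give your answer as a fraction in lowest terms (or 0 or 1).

3/4

Take A = 1/2, B = 3/4:
A ∨ B = 1/2 ∨ 3/4 = 3/4
B ∧ B = 3/4 ∧ 3/4 = 3/4
¬A = ¬1/2 = 1/2
(B ∧ B) ⊃ ¬A = 3/4 ⊃ 1/2 = 3/4
(A ∨ B) ∨ ((B ∧ B) ⊃ ¬A) = 3/4 ∨ 3/4 = 3/4
No assignment yields a value below 3/4, so this is the minimum.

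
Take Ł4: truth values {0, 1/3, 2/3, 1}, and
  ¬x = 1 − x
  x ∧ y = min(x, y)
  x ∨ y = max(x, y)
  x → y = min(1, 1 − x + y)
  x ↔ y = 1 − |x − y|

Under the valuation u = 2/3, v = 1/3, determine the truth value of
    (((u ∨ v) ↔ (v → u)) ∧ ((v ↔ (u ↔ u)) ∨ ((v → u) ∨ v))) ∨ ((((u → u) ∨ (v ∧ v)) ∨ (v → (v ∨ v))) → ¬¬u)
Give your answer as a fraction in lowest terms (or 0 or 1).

2/3

u ∨ v = 2/3 ∨ 1/3 = 2/3
v → u = 1/3 → 2/3 = 1
(u ∨ v) ↔ (v → u) = 2/3 ↔ 1 = 2/3
u ↔ u = 2/3 ↔ 2/3 = 1
v ↔ (u ↔ u) = 1/3 ↔ 1 = 1/3
v → u = 1/3 → 2/3 = 1
(v → u) ∨ v = 1 ∨ 1/3 = 1
(v ↔ (u ↔ u)) ∨ ((v → u) ∨ v) = 1/3 ∨ 1 = 1
((u ∨ v) ↔ (v → u)) ∧ ((v ↔ (u ↔ u)) ∨ ((v → u) ∨ v)) = 2/3 ∧ 1 = 2/3
u → u = 2/3 → 2/3 = 1
v ∧ v = 1/3 ∧ 1/3 = 1/3
(u → u) ∨ (v ∧ v) = 1 ∨ 1/3 = 1
v ∨ v = 1/3 ∨ 1/3 = 1/3
v → (v ∨ v) = 1/3 → 1/3 = 1
((u → u) ∨ (v ∧ v)) ∨ (v → (v ∨ v)) = 1 ∨ 1 = 1
¬u = ¬2/3 = 1/3
¬¬u = ¬1/3 = 2/3
(((u → u) ∨ (v ∧ v)) ∨ (v → (v ∨ v))) → ¬¬u = 1 → 2/3 = 2/3
(((u ∨ v) ↔ (v → u)) ∧ ((v ↔ (u ↔ u)) ∨ ((v → u) ∨ v))) ∨ ((((u → u) ∨ (v ∧ v)) ∨ (v → (v ∨ v))) → ¬¬u) = 2/3 ∨ 2/3 = 2/3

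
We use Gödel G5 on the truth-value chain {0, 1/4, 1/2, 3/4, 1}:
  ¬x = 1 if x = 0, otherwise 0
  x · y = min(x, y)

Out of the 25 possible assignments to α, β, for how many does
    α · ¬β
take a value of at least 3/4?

2

value 1: 1 assignment (counts)
value 3/4: 1 assignment (counts)
value 1/2: 1 assignment
value 1/4: 1 assignment
value 0: 21 assignments
So 2 of the 25 assignments meet the threshold.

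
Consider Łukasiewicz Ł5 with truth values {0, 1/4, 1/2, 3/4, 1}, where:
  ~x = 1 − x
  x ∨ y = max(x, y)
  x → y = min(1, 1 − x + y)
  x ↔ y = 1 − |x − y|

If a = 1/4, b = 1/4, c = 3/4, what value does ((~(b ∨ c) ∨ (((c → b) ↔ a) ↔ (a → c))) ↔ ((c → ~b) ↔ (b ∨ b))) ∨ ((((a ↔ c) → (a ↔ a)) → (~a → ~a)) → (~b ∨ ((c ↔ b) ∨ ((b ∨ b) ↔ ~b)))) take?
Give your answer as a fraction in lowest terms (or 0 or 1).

3/4

b ∨ c = 1/4 ∨ 3/4 = 3/4
~(b ∨ c) = ~3/4 = 1/4
c → b = 3/4 → 1/4 = 1/2
(c → b) ↔ a = 1/2 ↔ 1/4 = 3/4
a → c = 1/4 → 3/4 = 1
((c → b) ↔ a) ↔ (a → c) = 3/4 ↔ 1 = 3/4
~(b ∨ c) ∨ (((c → b) ↔ a) ↔ (a → c)) = 1/4 ∨ 3/4 = 3/4
~b = ~1/4 = 3/4
c → ~b = 3/4 → 3/4 = 1
b ∨ b = 1/4 ∨ 1/4 = 1/4
(c → ~b) ↔ (b ∨ b) = 1 ↔ 1/4 = 1/4
(~(b ∨ c) ∨ (((c → b) ↔ a) ↔ (a → c))) ↔ ((c → ~b) ↔ (b ∨ b)) = 3/4 ↔ 1/4 = 1/2
a ↔ c = 1/4 ↔ 3/4 = 1/2
a ↔ a = 1/4 ↔ 1/4 = 1
(a ↔ c) → (a ↔ a) = 1/2 → 1 = 1
~a = ~1/4 = 3/4
~a = ~1/4 = 3/4
~a → ~a = 3/4 → 3/4 = 1
((a ↔ c) → (a ↔ a)) → (~a → ~a) = 1 → 1 = 1
~b = ~1/4 = 3/4
c ↔ b = 3/4 ↔ 1/4 = 1/2
b ∨ b = 1/4 ∨ 1/4 = 1/4
~b = ~1/4 = 3/4
(b ∨ b) ↔ ~b = 1/4 ↔ 3/4 = 1/2
(c ↔ b) ∨ ((b ∨ b) ↔ ~b) = 1/2 ∨ 1/2 = 1/2
~b ∨ ((c ↔ b) ∨ ((b ∨ b) ↔ ~b)) = 3/4 ∨ 1/2 = 3/4
(((a ↔ c) → (a ↔ a)) → (~a → ~a)) → (~b ∨ ((c ↔ b) ∨ ((b ∨ b) ↔ ~b))) = 1 → 3/4 = 3/4
((~(b ∨ c) ∨ (((c → b) ↔ a) ↔ (a → c))) ↔ ((c → ~b) ↔ (b ∨ b))) ∨ ((((a ↔ c) → (a ↔ a)) → (~a → ~a)) → (~b ∨ ((c ↔ b) ∨ ((b ∨ b) ↔ ~b)))) = 1/2 ∨ 3/4 = 3/4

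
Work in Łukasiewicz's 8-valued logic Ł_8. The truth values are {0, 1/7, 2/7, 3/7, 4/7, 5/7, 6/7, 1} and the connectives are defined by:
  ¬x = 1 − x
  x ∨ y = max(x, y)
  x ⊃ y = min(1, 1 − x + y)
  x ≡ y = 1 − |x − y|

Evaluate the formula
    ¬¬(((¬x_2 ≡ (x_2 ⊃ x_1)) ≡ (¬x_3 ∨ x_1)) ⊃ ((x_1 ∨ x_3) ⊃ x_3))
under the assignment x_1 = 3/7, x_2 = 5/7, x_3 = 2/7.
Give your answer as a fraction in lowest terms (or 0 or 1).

1

¬x_2 = ¬5/7 = 2/7
x_2 ⊃ x_1 = 5/7 ⊃ 3/7 = 5/7
¬x_2 ≡ (x_2 ⊃ x_1) = 2/7 ≡ 5/7 = 4/7
¬x_3 = ¬2/7 = 5/7
¬x_3 ∨ x_1 = 5/7 ∨ 3/7 = 5/7
(¬x_2 ≡ (x_2 ⊃ x_1)) ≡ (¬x_3 ∨ x_1) = 4/7 ≡ 5/7 = 6/7
x_1 ∨ x_3 = 3/7 ∨ 2/7 = 3/7
(x_1 ∨ x_3) ⊃ x_3 = 3/7 ⊃ 2/7 = 6/7
((¬x_2 ≡ (x_2 ⊃ x_1)) ≡ (¬x_3 ∨ x_1)) ⊃ ((x_1 ∨ x_3) ⊃ x_3) = 6/7 ⊃ 6/7 = 1
¬(((¬x_2 ≡ (x_2 ⊃ x_1)) ≡ (¬x_3 ∨ x_1)) ⊃ ((x_1 ∨ x_3) ⊃ x_3)) = ¬1 = 0
¬¬(((¬x_2 ≡ (x_2 ⊃ x_1)) ≡ (¬x_3 ∨ x_1)) ⊃ ((x_1 ∨ x_3) ⊃ x_3)) = ¬0 = 1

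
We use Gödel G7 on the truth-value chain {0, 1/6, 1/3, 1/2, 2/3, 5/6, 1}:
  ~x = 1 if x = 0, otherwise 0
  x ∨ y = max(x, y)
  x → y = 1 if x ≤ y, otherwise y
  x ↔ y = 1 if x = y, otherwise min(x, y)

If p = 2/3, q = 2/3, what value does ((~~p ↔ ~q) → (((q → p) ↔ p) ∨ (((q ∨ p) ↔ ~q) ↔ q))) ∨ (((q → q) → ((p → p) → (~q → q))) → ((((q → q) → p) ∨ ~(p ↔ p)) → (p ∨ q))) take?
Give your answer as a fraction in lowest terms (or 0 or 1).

~p = ~2/3 = 0
~~p = ~0 = 1
~q = ~2/3 = 0
~~p ↔ ~q = 1 ↔ 0 = 0
q → p = 2/3 → 2/3 = 1
(q → p) ↔ p = 1 ↔ 2/3 = 2/3
q ∨ p = 2/3 ∨ 2/3 = 2/3
~q = ~2/3 = 0
(q ∨ p) ↔ ~q = 2/3 ↔ 0 = 0
((q ∨ p) ↔ ~q) ↔ q = 0 ↔ 2/3 = 0
((q → p) ↔ p) ∨ (((q ∨ p) ↔ ~q) ↔ q) = 2/3 ∨ 0 = 2/3
(~~p ↔ ~q) → (((q → p) ↔ p) ∨ (((q ∨ p) ↔ ~q) ↔ q)) = 0 → 2/3 = 1
q → q = 2/3 → 2/3 = 1
p → p = 2/3 → 2/3 = 1
~q = ~2/3 = 0
~q → q = 0 → 2/3 = 1
(p → p) → (~q → q) = 1 → 1 = 1
(q → q) → ((p → p) → (~q → q)) = 1 → 1 = 1
q → q = 2/3 → 2/3 = 1
(q → q) → p = 1 → 2/3 = 2/3
p ↔ p = 2/3 ↔ 2/3 = 1
~(p ↔ p) = ~1 = 0
((q → q) → p) ∨ ~(p ↔ p) = 2/3 ∨ 0 = 2/3
p ∨ q = 2/3 ∨ 2/3 = 2/3
(((q → q) → p) ∨ ~(p ↔ p)) → (p ∨ q) = 2/3 → 2/3 = 1
((q → q) → ((p → p) → (~q → q))) → ((((q → q) → p) ∨ ~(p ↔ p)) → (p ∨ q)) = 1 → 1 = 1
((~~p ↔ ~q) → (((q → p) ↔ p) ∨ (((q ∨ p) ↔ ~q) ↔ q))) ∨ (((q → q) → ((p → p) → (~q → q))) → ((((q → q) → p) ∨ ~(p ↔ p)) → (p ∨ q))) = 1 ∨ 1 = 1

1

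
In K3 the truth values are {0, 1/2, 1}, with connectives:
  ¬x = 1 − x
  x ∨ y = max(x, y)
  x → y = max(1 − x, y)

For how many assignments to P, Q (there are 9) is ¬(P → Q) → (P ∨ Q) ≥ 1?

P = 0, Q = 0 ↦ 1  ≥
P = 0, Q = 1/2 ↦ 1  ≥
P = 0, Q = 1 ↦ 1  ≥
P = 1/2, Q = 0 ↦ 1/2  <
P = 1/2, Q = 1/2 ↦ 1/2  <
P = 1/2, Q = 1 ↦ 1  ≥
P = 1, Q = 0 ↦ 1  ≥
P = 1, Q = 1/2 ↦ 1  ≥
P = 1, Q = 1 ↦ 1  ≥
So 7 of the 9 assignments meet the threshold.

7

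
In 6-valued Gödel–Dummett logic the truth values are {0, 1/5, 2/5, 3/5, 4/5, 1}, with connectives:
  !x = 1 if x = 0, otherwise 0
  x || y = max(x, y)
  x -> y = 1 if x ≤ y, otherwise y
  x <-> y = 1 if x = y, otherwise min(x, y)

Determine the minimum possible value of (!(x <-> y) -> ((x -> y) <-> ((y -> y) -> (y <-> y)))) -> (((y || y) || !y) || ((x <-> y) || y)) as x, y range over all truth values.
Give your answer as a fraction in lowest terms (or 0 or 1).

Take x = 0, y = 1/5:
x <-> y = 0 <-> 1/5 = 0
!(x <-> y) = !0 = 1
x -> y = 0 -> 1/5 = 1
y -> y = 1/5 -> 1/5 = 1
y <-> y = 1/5 <-> 1/5 = 1
(y -> y) -> (y <-> y) = 1 -> 1 = 1
(x -> y) <-> ((y -> y) -> (y <-> y)) = 1 <-> 1 = 1
!(x <-> y) -> ((x -> y) <-> ((y -> y) -> (y <-> y))) = 1 -> 1 = 1
y || y = 1/5 || 1/5 = 1/5
!y = !1/5 = 0
(y || y) || !y = 1/5 || 0 = 1/5
x <-> y = 0 <-> 1/5 = 0
(x <-> y) || y = 0 || 1/5 = 1/5
((y || y) || !y) || ((x <-> y) || y) = 1/5 || 1/5 = 1/5
(!(x <-> y) -> ((x -> y) <-> ((y -> y) -> (y <-> y)))) -> (((y || y) || !y) || ((x <-> y) || y)) = 1 -> 1/5 = 1/5
No assignment yields a value below 1/5, so this is the minimum.

1/5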